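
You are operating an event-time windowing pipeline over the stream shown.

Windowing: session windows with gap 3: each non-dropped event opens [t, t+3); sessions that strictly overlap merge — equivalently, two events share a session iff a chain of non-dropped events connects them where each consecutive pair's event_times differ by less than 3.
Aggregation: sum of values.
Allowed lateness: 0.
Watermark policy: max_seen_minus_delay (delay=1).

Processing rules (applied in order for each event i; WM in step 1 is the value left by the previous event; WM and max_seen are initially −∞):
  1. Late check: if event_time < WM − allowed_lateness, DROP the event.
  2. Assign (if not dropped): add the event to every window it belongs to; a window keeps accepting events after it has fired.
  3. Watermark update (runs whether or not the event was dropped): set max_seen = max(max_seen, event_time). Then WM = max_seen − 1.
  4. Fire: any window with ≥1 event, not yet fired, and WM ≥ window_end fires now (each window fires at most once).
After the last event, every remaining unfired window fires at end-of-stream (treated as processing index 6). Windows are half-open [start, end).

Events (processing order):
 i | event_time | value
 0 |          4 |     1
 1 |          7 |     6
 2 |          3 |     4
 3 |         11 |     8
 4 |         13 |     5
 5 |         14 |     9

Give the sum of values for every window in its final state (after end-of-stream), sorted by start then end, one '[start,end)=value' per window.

[4,7)=1 [7,10)=6 [11,17)=22

i=0 t=4 v=1: → [4,7); WM=3
i=1 t=7 v=6: → [7,10); WM=6
i=2 t=3 v=4: DROP (t<6-0); WM=6
i=3 t=11 v=8: → [11,14); WM=10
i=4 t=13 v=5: → [11,16); WM=12
i=5 t=14 v=9: → [11,17); WM=13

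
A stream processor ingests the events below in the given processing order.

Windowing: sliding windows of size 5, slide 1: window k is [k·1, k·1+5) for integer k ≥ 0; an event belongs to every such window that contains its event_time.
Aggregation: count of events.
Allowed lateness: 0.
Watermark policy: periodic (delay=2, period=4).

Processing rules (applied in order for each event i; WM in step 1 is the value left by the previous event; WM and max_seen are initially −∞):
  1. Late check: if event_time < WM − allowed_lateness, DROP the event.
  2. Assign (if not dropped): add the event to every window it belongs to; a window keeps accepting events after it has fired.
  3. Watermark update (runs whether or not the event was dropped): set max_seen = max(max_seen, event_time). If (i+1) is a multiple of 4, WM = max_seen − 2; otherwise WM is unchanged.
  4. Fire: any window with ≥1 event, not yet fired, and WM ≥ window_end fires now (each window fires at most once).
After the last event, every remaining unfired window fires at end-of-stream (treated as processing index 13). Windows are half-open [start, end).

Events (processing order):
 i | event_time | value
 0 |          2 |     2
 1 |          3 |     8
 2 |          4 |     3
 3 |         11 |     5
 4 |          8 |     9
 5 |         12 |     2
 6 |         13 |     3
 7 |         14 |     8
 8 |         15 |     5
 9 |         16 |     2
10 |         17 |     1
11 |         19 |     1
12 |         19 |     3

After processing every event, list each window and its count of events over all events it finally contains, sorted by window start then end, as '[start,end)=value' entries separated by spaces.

[0,5)=3 [1,6)=3 [2,7)=3 [3,8)=2 [4,9)=1 [7,12)=1 [8,13)=2 [9,14)=3 [10,15)=4 [11,16)=5 [12,17)=5 [13,18)=5 [14,19)=4 [15,20)=5 [16,21)=4 [17,22)=3 [18,23)=2 [19,24)=2

i=0 t=2 v=2: → [2,7),[1,6),[0,5); WM=−∞
i=1 t=3 v=8: → [3,8),[2,7),[1,6),[0,5); WM=−∞
i=2 t=4 v=3: → [4,9),[3,8),[2,7),[1,6),[0,5); WM=−∞
i=3 t=11 v=5: → [11,16),[10,15),[9,14),[8,13),[7,12); WM=9; [0,5) fires=3 [1,6) fires=3 [2,7) fires=3 [3,8) fires=2 [4,9) fires=1
i=4 t=8 v=9: DROP (t<9-0); WM=9
i=5 t=12 v=2: → [12,17),[11,16),[10,15),[9,14),[8,13); WM=9
i=6 t=13 v=3: → [13,18),[12,17),[11,16),[10,15),[9,14); WM=9
i=7 t=14 v=8: → [14,19),[13,18),[12,17),[11,16),[10,15); WM=12; [7,12) fires=1
i=8 t=15 v=5: → [15,20),[14,19),[13,18),[12,17),[11,16); WM=12
i=9 t=16 v=2: → [16,21),[15,20),[14,19),[13,18),[12,17); WM=12
i=10 t=17 v=1: → [17,22),[16,21),[15,20),[14,19),[13,18); WM=12
i=11 t=19 v=1: → [19,24),[18,23),[17,22),[16,21),[15,20); WM=17; [8,13) fires=2 [9,14) fires=3 [10,15) fires=4 [11,16) fires=5 [12,17) fires=5
i=12 t=19 v=3: → [19,24),[18,23),[17,22),[16,21),[15,20); WM=17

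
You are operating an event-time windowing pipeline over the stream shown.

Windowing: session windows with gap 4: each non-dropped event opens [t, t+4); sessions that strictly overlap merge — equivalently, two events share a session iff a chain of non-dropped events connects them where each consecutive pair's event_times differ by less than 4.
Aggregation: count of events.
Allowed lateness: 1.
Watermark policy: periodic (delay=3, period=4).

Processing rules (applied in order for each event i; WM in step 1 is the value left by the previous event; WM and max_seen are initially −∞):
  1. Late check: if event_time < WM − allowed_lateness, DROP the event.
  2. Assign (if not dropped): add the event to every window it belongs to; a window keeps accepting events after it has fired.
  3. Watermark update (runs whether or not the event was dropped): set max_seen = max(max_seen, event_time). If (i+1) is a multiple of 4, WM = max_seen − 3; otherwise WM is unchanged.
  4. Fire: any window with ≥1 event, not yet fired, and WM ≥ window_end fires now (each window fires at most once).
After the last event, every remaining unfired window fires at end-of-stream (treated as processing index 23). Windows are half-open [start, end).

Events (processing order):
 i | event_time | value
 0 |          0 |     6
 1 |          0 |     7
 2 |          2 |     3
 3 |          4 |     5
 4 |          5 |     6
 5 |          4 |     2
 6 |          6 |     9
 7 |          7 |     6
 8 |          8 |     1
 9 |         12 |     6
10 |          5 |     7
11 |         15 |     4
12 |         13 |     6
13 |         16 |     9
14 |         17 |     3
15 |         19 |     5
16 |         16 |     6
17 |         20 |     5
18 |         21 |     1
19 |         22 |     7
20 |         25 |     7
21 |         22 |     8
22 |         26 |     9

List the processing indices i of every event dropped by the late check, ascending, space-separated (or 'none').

i=0 t=0 v=6: → [0,4); WM=−∞
i=1 t=0 v=7: → [0,4); WM=−∞
i=2 t=2 v=3: → [0,6); WM=−∞
i=3 t=4 v=5: → [0,8); WM=1
i=4 t=5 v=6: → [0,9); WM=1
i=5 t=4 v=2: → [0,9); WM=1
i=6 t=6 v=9: → [0,10); WM=1
i=7 t=7 v=6: → [0,11); WM=4
i=8 t=8 v=1: → [0,12); WM=4
i=9 t=12 v=6: → [12,16); WM=4
i=10 t=5 v=7: → [0,12); WM=4
i=11 t=15 v=4: → [12,19); WM=12
i=12 t=13 v=6: → [12,19); WM=12
i=13 t=16 v=9: → [12,20); WM=12
i=14 t=17 v=3: → [12,21); WM=12
i=15 t=19 v=5: → [12,23); WM=16
i=16 t=16 v=6: → [12,23); WM=16
i=17 t=20 v=5: → [12,24); WM=16
i=18 t=21 v=1: → [12,25); WM=16
i=19 t=22 v=7: → [12,26); WM=19
i=20 t=25 v=7: → [12,29); WM=19
i=21 t=22 v=8: → [12,29); WM=19
i=22 t=26 v=9: → [12,30); WM=19

none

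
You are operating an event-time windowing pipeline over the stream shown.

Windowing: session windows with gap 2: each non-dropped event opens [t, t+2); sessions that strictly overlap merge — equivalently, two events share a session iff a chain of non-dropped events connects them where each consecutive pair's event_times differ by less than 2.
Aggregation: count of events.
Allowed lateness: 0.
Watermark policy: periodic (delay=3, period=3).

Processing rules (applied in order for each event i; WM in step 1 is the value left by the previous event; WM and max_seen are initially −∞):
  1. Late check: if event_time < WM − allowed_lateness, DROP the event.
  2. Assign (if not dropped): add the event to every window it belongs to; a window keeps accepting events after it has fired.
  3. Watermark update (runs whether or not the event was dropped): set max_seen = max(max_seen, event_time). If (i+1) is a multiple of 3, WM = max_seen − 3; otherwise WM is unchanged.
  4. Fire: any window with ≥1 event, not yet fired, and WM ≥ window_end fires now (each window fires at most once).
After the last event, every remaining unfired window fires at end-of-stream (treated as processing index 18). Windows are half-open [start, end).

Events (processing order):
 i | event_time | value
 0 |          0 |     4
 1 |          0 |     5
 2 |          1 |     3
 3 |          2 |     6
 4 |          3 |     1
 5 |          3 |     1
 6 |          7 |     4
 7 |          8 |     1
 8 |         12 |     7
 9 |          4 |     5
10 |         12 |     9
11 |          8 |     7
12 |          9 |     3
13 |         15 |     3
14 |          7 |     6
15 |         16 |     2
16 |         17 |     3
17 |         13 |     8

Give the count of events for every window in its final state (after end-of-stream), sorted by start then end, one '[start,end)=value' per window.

[0,5)=6 [7,11)=3 [12,15)=3 [15,19)=3

i=0 t=0 v=4: → [0,2); WM=−∞
i=1 t=0 v=5: → [0,2); WM=−∞
i=2 t=1 v=3: → [0,3); WM=-2
i=3 t=2 v=6: → [0,4); WM=-2
i=4 t=3 v=1: → [0,5); WM=-2
i=5 t=3 v=1: → [0,5); WM=0
i=6 t=7 v=4: → [7,9); WM=0
i=7 t=8 v=1: → [7,10); WM=0
i=8 t=12 v=7: → [12,14); WM=9
i=9 t=4 v=5: DROP (t<9-0); WM=9
i=10 t=12 v=9: → [12,14); WM=9
i=11 t=8 v=7: DROP (t<9-0); WM=9
i=12 t=9 v=3: → [7,11); WM=9
i=13 t=15 v=3: → [15,17); WM=9
i=14 t=7 v=6: DROP (t<9-0); WM=12
i=15 t=16 v=2: → [15,18); WM=12
i=16 t=17 v=3: → [15,19); WM=12
i=17 t=13 v=8: → [12,15); WM=14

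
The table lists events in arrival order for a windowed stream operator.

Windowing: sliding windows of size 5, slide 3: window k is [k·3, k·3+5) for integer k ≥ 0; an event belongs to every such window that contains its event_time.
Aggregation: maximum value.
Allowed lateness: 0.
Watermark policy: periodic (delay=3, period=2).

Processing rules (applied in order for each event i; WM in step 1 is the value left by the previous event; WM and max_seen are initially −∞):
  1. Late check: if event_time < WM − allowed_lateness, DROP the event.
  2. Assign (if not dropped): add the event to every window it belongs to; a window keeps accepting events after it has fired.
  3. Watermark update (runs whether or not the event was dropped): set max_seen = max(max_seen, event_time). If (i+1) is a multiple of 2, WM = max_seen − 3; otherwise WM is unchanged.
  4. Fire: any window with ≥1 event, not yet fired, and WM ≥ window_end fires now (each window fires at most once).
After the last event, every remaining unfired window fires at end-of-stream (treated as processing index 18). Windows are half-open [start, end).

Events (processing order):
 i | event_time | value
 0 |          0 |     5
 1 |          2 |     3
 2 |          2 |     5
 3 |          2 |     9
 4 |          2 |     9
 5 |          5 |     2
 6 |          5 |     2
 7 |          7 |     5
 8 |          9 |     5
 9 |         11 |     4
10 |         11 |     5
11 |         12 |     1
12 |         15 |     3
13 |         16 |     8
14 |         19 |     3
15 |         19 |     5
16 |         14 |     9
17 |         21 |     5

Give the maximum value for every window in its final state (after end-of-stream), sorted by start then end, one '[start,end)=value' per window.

[0,5)=9 [3,8)=5 [6,11)=5 [9,14)=5 [12,17)=8 [15,20)=8 [18,23)=5 [21,26)=5

i=0 t=0 v=5: → [0,5); WM=−∞
i=1 t=2 v=3: → [0,5); WM=-1
i=2 t=2 v=5: → [0,5); WM=-1
i=3 t=2 v=9: → [0,5); WM=-1
i=4 t=2 v=9: → [0,5); WM=-1
i=5 t=5 v=2: → [3,8); WM=2
i=6 t=5 v=2: → [3,8); WM=2
i=7 t=7 v=5: → [6,11),[3,8); WM=4
i=8 t=9 v=5: → [9,14),[6,11); WM=4
i=9 t=11 v=4: → [9,14); WM=8; [0,5) fires=9 [3,8) fires=5
i=10 t=11 v=5: → [9,14); WM=8
i=11 t=12 v=1: → [12,17),[9,14); WM=9
i=12 t=15 v=3: → [15,20),[12,17); WM=9
i=13 t=16 v=8: → [15,20),[12,17); WM=13; [6,11) fires=5
i=14 t=19 v=3: → [18,23),[15,20); WM=13
i=15 t=19 v=5: → [18,23),[15,20); WM=16; [9,14) fires=5
i=16 t=14 v=9: DROP (t<16-0); WM=16
i=17 t=21 v=5: → [21,26),[18,23); WM=18; [12,17) fires=8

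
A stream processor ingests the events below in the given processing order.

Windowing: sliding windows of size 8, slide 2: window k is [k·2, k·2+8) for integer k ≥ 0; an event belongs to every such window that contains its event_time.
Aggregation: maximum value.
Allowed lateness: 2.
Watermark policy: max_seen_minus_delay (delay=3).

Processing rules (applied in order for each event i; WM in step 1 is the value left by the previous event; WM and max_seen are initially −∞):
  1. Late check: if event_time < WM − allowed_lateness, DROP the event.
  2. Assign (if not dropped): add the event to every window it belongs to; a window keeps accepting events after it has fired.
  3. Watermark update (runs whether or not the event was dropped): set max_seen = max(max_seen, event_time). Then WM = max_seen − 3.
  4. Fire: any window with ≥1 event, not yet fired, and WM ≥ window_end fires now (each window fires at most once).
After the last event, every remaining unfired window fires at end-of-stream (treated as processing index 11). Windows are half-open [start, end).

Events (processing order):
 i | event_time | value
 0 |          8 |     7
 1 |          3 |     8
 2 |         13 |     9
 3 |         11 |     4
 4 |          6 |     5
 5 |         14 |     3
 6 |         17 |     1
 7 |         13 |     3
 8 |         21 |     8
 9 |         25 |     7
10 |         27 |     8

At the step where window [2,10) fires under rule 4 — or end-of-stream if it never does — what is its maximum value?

8

i=0 t=8 v=7: → [8,16),[6,14),[4,12),[2,10); WM=5
i=1 t=3 v=8: → [2,10),[0,8); WM=5
i=2 t=13 v=9: → [12,20),[10,18),[8,16),[6,14); WM=10; [0,8) fires=8 [2,10) fires=8
i=3 t=11 v=4: → [10,18),[8,16),[6,14),[4,12); WM=10
i=4 t=6 v=5: DROP (t<10-2); WM=10
i=5 t=14 v=3: → [14,22),[12,20),[10,18),[8,16); WM=11
i=6 t=17 v=1: → [16,24),[14,22),[12,20),[10,18); WM=14; [4,12) fires=7 [6,14) fires=9
i=7 t=13 v=3: → [12,20),[10,18),[8,16),[6,14); WM=14
i=8 t=21 v=8: → [20,28),[18,26),[16,24),[14,22); WM=18; [8,16) fires=9 [10,18) fires=9
i=9 t=25 v=7: → [24,32),[22,30),[20,28),[18,26); WM=22; [12,20) fires=9 [14,22) fires=8
i=10 t=27 v=8: → [26,34),[24,32),[22,30),[20,28); WM=24; [16,24) fires=8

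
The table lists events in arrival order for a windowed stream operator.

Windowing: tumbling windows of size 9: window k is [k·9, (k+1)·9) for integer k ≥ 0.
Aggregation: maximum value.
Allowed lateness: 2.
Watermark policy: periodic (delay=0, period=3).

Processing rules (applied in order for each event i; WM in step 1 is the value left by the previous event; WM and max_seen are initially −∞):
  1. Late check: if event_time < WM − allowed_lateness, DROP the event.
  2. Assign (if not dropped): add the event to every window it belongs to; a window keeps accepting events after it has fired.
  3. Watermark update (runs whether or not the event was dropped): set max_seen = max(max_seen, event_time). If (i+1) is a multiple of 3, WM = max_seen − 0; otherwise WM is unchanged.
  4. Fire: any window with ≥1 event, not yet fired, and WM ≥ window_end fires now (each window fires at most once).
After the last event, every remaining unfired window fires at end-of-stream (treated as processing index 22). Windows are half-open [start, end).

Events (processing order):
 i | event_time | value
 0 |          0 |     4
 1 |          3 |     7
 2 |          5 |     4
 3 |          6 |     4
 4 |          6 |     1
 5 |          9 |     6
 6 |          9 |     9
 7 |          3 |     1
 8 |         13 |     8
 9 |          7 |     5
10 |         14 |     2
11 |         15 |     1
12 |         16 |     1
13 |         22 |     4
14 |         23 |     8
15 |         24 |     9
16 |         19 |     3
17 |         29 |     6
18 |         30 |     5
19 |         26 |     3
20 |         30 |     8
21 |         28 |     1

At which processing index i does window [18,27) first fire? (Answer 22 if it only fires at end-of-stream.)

i=0 t=0 v=4: → [0,9); WM=−∞
i=1 t=3 v=7: → [0,9); WM=−∞
i=2 t=5 v=4: → [0,9); WM=5
i=3 t=6 v=4: → [0,9); WM=5
i=4 t=6 v=1: → [0,9); WM=5
i=5 t=9 v=6: → [9,18); WM=9; [0,9) fires=7
i=6 t=9 v=9: → [9,18); WM=9
i=7 t=3 v=1: DROP (t<9-2); WM=9
i=8 t=13 v=8: → [9,18); WM=13
i=9 t=7 v=5: DROP (t<13-2); WM=13
i=10 t=14 v=2: → [9,18); WM=13
i=11 t=15 v=1: → [9,18); WM=15
i=12 t=16 v=1: → [9,18); WM=15
i=13 t=22 v=4: → [18,27); WM=15
i=14 t=23 v=8: → [18,27); WM=23; [9,18) fires=9
i=15 t=24 v=9: → [18,27); WM=23
i=16 t=19 v=3: DROP (t<23-2); WM=23
i=17 t=29 v=6: → [27,36); WM=29; [18,27) fires=9
i=18 t=30 v=5: → [27,36); WM=29
i=19 t=26 v=3: DROP (t<29-2); WM=29
i=20 t=30 v=8: → [27,36); WM=30
i=21 t=28 v=1: → [27,36); WM=30

17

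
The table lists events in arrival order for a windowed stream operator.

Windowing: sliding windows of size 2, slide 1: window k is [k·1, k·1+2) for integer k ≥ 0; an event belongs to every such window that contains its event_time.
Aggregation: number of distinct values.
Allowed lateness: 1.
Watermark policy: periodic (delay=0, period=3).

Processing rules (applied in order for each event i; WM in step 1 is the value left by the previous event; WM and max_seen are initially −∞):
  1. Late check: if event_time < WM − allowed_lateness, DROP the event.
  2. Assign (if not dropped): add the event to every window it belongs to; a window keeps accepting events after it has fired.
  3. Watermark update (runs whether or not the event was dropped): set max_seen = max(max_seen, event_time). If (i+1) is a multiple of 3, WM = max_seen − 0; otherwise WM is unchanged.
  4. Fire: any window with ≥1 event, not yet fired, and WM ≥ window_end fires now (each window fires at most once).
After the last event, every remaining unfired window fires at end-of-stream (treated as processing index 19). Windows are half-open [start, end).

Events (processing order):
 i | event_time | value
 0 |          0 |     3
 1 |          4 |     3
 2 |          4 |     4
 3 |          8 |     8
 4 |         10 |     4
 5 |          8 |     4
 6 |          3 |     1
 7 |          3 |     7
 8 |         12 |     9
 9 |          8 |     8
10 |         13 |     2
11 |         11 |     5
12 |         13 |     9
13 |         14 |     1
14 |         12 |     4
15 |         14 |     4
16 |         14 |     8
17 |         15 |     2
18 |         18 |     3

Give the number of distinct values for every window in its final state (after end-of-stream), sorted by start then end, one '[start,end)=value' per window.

i=0 t=0 v=3: → [0,2); WM=−∞
i=1 t=4 v=3: → [4,6),[3,5); WM=−∞
i=2 t=4 v=4: → [4,6),[3,5); WM=4; [0,2) fires=1
i=3 t=8 v=8: → [8,10),[7,9); WM=4
i=4 t=10 v=4: → [10,12),[9,11); WM=4
i=5 t=8 v=4: → [8,10),[7,9); WM=10; [3,5) fires=2 [4,6) fires=2 [7,9) fires=2 [8,10) fires=2
i=6 t=3 v=1: DROP (t<10-1); WM=10
i=7 t=3 v=7: DROP (t<10-1); WM=10
i=8 t=12 v=9: → [12,14),[11,13); WM=12; [9,11) fires=1 [10,12) fires=1
i=9 t=8 v=8: DROP (t<12-1); WM=12
i=10 t=13 v=2: → [13,15),[12,14); WM=12
i=11 t=11 v=5: → [11,13),[10,12); WM=13; [11,13) fires=2
i=12 t=13 v=9: → [13,15),[12,14); WM=13
i=13 t=14 v=1: → [14,16),[13,15); WM=13
i=14 t=12 v=4: → [12,14),[11,13); WM=14; [12,14) fires=3
i=15 t=14 v=4: → [14,16),[13,15); WM=14
i=16 t=14 v=8: → [14,16),[13,15); WM=14
i=17 t=15 v=2: → [15,17),[14,16); WM=15; [13,15) fires=5
i=18 t=18 v=3: → [18,20),[17,19); WM=15

[0,2)=1 [3,5)=2 [4,6)=2 [7,9)=2 [8,10)=2 [9,11)=1 [10,12)=2 [11,13)=3 [12,14)=3 [13,15)=5 [14,16)=4 [15,17)=1 [17,19)=1 [18,20)=1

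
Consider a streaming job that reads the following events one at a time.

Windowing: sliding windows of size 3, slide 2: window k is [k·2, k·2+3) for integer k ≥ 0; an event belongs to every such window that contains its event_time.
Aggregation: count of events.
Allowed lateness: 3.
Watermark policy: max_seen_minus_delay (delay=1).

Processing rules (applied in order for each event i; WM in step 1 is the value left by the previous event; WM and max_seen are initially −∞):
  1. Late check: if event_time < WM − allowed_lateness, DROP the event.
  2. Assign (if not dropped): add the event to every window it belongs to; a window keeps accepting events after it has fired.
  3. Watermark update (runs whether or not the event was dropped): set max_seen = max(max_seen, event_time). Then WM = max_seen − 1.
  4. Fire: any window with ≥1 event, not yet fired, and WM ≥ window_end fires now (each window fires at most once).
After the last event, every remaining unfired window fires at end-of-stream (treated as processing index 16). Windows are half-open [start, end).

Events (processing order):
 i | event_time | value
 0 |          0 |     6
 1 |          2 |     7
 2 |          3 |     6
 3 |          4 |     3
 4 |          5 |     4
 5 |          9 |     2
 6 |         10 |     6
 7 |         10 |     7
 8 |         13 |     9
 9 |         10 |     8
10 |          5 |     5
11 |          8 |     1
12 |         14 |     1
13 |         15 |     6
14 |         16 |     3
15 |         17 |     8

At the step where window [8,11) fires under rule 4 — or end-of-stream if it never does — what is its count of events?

3

i=0 t=0 v=6: → [0,3); WM=-1
i=1 t=2 v=7: → [2,5),[0,3); WM=1
i=2 t=3 v=6: → [2,5); WM=2
i=3 t=4 v=3: → [4,7),[2,5); WM=3; [0,3) fires=2
i=4 t=5 v=4: → [4,7); WM=4
i=5 t=9 v=2: → [8,11); WM=8; [2,5) fires=3 [4,7) fires=2
i=6 t=10 v=6: → [10,13),[8,11); WM=9
i=7 t=10 v=7: → [10,13),[8,11); WM=9
i=8 t=13 v=9: → [12,15); WM=12; [8,11) fires=3
i=9 t=10 v=8: → [10,13),[8,11); WM=12
i=10 t=5 v=5: DROP (t<12-3); WM=12
i=11 t=8 v=1: DROP (t<12-3); WM=12
i=12 t=14 v=1: → [14,17),[12,15); WM=13; [10,13) fires=3
i=13 t=15 v=6: → [14,17); WM=14
i=14 t=16 v=3: → [16,19),[14,17); WM=15; [12,15) fires=2
i=15 t=17 v=8: → [16,19); WM=16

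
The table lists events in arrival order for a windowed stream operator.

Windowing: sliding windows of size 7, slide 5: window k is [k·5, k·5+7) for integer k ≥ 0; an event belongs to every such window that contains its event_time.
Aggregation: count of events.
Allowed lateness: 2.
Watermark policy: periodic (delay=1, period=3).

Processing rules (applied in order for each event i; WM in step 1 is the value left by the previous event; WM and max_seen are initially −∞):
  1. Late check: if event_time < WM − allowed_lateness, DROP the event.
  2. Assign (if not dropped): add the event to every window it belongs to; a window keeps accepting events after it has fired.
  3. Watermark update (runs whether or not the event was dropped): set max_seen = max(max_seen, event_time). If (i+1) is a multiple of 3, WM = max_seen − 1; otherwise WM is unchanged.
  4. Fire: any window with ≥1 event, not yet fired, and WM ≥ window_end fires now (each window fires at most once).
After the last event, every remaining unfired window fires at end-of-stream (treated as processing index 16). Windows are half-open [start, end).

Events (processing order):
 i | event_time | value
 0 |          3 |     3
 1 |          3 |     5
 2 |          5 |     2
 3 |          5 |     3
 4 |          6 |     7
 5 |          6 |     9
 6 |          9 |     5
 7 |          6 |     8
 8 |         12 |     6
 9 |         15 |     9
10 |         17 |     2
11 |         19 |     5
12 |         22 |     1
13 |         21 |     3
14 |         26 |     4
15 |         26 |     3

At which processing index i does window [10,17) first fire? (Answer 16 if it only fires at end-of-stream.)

i=0 t=3 v=3: → [0,7); WM=−∞
i=1 t=3 v=5: → [0,7); WM=−∞
i=2 t=5 v=2: → [5,12),[0,7); WM=4
i=3 t=5 v=3: → [5,12),[0,7); WM=4
i=4 t=6 v=7: → [5,12),[0,7); WM=4
i=5 t=6 v=9: → [5,12),[0,7); WM=5
i=6 t=9 v=5: → [5,12); WM=5
i=7 t=6 v=8: → [5,12),[0,7); WM=5
i=8 t=12 v=6: → [10,17); WM=11; [0,7) fires=7
i=9 t=15 v=9: → [15,22),[10,17); WM=11
i=10 t=17 v=2: → [15,22); WM=11
i=11 t=19 v=5: → [15,22); WM=18; [5,12) fires=6 [10,17) fires=2
i=12 t=22 v=1: → [20,27); WM=18
i=13 t=21 v=3: → [20,27),[15,22); WM=18
i=14 t=26 v=4: → [25,32),[20,27); WM=25; [15,22) fires=4
i=15 t=26 v=3: → [25,32),[20,27); WM=25

11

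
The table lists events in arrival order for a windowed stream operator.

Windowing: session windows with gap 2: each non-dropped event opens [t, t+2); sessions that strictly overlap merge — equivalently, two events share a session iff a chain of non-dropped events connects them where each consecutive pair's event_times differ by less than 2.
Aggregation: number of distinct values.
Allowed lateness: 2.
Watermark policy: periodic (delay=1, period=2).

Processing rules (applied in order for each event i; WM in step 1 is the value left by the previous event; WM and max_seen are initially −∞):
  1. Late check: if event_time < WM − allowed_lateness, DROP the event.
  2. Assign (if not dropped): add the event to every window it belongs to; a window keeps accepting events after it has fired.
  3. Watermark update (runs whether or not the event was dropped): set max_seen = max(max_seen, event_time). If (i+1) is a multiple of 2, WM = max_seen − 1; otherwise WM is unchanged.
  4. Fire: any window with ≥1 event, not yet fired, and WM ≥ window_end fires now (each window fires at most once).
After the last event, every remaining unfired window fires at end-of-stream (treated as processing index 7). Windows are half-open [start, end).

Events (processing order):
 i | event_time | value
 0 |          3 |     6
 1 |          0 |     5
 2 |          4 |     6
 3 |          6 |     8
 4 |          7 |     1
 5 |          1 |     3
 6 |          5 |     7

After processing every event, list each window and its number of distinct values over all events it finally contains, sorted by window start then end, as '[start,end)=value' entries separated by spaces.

[0,2)=1 [3,9)=4

i=0 t=3 v=6: → [3,5); WM=−∞
i=1 t=0 v=5: → [0,2); WM=2
i=2 t=4 v=6: → [3,6); WM=2
i=3 t=6 v=8: → [6,8); WM=5
i=4 t=7 v=1: → [6,9); WM=5
i=5 t=1 v=3: DROP (t<5-2); WM=6
i=6 t=5 v=7: → [3,9); WM=6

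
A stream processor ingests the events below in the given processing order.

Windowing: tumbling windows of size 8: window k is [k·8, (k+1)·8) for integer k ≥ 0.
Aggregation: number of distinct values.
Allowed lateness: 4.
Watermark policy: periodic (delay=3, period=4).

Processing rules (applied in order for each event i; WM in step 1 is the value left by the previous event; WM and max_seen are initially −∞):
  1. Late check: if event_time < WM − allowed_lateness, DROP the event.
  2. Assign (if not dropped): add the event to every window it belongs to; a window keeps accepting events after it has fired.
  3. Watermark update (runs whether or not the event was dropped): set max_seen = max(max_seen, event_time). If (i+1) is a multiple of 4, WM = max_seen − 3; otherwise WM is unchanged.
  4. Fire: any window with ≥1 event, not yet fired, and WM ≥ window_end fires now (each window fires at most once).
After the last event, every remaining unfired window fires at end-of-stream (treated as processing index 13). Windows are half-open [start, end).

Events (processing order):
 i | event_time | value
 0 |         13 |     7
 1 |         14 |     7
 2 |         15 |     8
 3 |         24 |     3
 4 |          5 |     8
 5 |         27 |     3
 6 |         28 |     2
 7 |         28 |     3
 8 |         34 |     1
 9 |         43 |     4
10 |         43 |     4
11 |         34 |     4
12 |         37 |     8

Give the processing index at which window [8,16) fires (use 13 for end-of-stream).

i=0 t=13 v=7: → [8,16); WM=−∞
i=1 t=14 v=7: → [8,16); WM=−∞
i=2 t=15 v=8: → [8,16); WM=−∞
i=3 t=24 v=3: → [24,32); WM=21; [8,16) fires=2
i=4 t=5 v=8: DROP (t<21-4); WM=21
i=5 t=27 v=3: → [24,32); WM=21
i=6 t=28 v=2: → [24,32); WM=21
i=7 t=28 v=3: → [24,32); WM=25
i=8 t=34 v=1: → [32,40); WM=25
i=9 t=43 v=4: → [40,48); WM=25
i=10 t=43 v=4: → [40,48); WM=25
i=11 t=34 v=4: → [32,40); WM=40; [24,32) fires=2 [32,40) fires=2
i=12 t=37 v=8: → [32,40); WM=40

3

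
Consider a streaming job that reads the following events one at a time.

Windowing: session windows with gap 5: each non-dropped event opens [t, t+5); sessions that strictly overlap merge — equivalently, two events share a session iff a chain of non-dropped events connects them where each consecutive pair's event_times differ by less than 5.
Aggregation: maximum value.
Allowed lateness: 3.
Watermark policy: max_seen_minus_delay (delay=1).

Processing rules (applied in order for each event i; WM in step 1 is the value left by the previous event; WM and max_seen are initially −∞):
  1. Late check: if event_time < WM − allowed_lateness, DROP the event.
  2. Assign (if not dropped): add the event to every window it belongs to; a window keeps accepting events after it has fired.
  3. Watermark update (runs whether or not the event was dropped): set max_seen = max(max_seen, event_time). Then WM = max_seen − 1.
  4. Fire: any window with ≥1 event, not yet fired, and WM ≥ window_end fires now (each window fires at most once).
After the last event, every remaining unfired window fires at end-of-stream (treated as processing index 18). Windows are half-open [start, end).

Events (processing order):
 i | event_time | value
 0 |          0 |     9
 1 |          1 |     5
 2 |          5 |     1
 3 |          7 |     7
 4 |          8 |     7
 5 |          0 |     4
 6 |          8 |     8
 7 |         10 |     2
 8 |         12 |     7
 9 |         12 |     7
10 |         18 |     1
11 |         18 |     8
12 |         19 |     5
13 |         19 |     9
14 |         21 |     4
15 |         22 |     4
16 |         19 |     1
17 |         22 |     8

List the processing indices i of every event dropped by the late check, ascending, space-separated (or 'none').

i=0 t=0 v=9: → [0,5); WM=-1
i=1 t=1 v=5: → [0,6); WM=0
i=2 t=5 v=1: → [0,10); WM=4
i=3 t=7 v=7: → [0,12); WM=6
i=4 t=8 v=7: → [0,13); WM=7
i=5 t=0 v=4: DROP (t<7-3); WM=7
i=6 t=8 v=8: → [0,13); WM=7
i=7 t=10 v=2: → [0,15); WM=9
i=8 t=12 v=7: → [0,17); WM=11
i=9 t=12 v=7: → [0,17); WM=11
i=10 t=18 v=1: → [18,23); WM=17
i=11 t=18 v=8: → [18,23); WM=17
i=12 t=19 v=5: → [18,24); WM=18
i=13 t=19 v=9: → [18,24); WM=18
i=14 t=21 v=4: → [18,26); WM=20
i=15 t=22 v=4: → [18,27); WM=21
i=16 t=19 v=1: → [18,27); WM=21
i=17 t=22 v=8: → [18,27); WM=21

5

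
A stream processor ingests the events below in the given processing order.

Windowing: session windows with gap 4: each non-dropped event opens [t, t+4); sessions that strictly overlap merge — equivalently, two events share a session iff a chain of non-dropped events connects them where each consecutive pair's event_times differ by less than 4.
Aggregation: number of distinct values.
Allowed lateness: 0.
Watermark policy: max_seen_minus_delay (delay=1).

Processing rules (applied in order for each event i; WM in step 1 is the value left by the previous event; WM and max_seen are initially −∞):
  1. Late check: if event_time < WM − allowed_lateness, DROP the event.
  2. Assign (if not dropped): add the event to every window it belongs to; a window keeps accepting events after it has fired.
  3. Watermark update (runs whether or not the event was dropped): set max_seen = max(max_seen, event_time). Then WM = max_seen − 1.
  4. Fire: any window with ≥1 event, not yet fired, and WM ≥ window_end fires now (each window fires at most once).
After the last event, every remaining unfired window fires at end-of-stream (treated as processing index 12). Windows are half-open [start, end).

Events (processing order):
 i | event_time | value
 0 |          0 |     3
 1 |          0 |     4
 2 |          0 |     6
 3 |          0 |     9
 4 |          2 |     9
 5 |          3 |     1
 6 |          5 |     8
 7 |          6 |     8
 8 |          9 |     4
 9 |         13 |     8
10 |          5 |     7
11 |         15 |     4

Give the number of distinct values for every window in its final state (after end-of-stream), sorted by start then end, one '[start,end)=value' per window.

i=0 t=0 v=3: → [0,4); WM=-1
i=1 t=0 v=4: → [0,4); WM=-1
i=2 t=0 v=6: → [0,4); WM=-1
i=3 t=0 v=9: → [0,4); WM=-1
i=4 t=2 v=9: → [0,6); WM=1
i=5 t=3 v=1: → [0,7); WM=2
i=6 t=5 v=8: → [0,9); WM=4
i=7 t=6 v=8: → [0,10); WM=5
i=8 t=9 v=4: → [0,13); WM=8
i=9 t=13 v=8: → [13,17); WM=12
i=10 t=5 v=7: DROP (t<12-0); WM=12
i=11 t=15 v=4: → [13,19); WM=14

[0,13)=6 [13,19)=2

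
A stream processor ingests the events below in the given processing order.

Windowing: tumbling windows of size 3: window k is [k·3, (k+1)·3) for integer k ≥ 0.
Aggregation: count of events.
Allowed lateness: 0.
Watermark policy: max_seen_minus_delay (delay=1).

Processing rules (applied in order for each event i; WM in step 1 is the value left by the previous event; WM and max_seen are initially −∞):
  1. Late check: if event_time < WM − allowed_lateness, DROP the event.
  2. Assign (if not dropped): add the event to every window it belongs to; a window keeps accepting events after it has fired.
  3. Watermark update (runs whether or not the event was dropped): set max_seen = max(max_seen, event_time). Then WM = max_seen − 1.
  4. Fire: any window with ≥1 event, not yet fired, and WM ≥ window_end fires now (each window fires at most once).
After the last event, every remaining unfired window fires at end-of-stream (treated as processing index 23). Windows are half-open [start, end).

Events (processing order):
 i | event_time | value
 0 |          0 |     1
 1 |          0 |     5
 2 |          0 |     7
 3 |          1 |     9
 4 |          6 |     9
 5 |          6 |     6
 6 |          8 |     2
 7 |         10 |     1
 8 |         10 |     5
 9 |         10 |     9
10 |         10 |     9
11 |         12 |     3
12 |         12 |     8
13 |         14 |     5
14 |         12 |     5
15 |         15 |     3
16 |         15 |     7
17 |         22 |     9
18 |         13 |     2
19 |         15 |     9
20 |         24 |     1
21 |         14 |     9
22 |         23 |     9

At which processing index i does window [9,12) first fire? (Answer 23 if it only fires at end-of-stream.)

i=0 t=0 v=1: → [0,3); WM=-1
i=1 t=0 v=5: → [0,3); WM=-1
i=2 t=0 v=7: → [0,3); WM=-1
i=3 t=1 v=9: → [0,3); WM=0
i=4 t=6 v=9: → [6,9); WM=5; [0,3) fires=4
i=5 t=6 v=6: → [6,9); WM=5
i=6 t=8 v=2: → [6,9); WM=7
i=7 t=10 v=1: → [9,12); WM=9; [6,9) fires=3
i=8 t=10 v=5: → [9,12); WM=9
i=9 t=10 v=9: → [9,12); WM=9
i=10 t=10 v=9: → [9,12); WM=9
i=11 t=12 v=3: → [12,15); WM=11
i=12 t=12 v=8: → [12,15); WM=11
i=13 t=14 v=5: → [12,15); WM=13; [9,12) fires=4
i=14 t=12 v=5: DROP (t<13-0); WM=13
i=15 t=15 v=3: → [15,18); WM=14
i=16 t=15 v=7: → [15,18); WM=14
i=17 t=22 v=9: → [21,24); WM=21; [12,15) fires=3 [15,18) fires=2
i=18 t=13 v=2: DROP (t<21-0); WM=21
i=19 t=15 v=9: DROP (t<21-0); WM=21
i=20 t=24 v=1: → [24,27); WM=23
i=21 t=14 v=9: DROP (t<23-0); WM=23
i=22 t=23 v=9: → [21,24); WM=23

13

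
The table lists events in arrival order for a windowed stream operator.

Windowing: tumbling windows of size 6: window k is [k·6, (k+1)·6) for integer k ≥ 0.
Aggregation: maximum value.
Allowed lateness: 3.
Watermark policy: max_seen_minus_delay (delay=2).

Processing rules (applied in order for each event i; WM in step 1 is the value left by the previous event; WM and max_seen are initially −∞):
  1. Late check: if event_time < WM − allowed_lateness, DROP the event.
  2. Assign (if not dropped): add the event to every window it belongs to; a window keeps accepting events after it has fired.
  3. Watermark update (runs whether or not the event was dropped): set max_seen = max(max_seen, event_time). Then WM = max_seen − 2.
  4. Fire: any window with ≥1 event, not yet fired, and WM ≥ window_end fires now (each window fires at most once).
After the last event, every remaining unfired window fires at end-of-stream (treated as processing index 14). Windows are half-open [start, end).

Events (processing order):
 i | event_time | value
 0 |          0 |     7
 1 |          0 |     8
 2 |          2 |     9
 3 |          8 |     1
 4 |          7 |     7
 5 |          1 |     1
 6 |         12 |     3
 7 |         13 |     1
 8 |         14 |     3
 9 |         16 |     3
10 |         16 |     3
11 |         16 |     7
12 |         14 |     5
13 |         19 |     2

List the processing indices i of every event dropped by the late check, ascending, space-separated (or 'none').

5

i=0 t=0 v=7: → [0,6); WM=-2
i=1 t=0 v=8: → [0,6); WM=-2
i=2 t=2 v=9: → [0,6); WM=0
i=3 t=8 v=1: → [6,12); WM=6; [0,6) fires=9
i=4 t=7 v=7: → [6,12); WM=6
i=5 t=1 v=1: DROP (t<6-3); WM=6
i=6 t=12 v=3: → [12,18); WM=10
i=7 t=13 v=1: → [12,18); WM=11
i=8 t=14 v=3: → [12,18); WM=12; [6,12) fires=7
i=9 t=16 v=3: → [12,18); WM=14
i=10 t=16 v=3: → [12,18); WM=14
i=11 t=16 v=7: → [12,18); WM=14
i=12 t=14 v=5: → [12,18); WM=14
i=13 t=19 v=2: → [18,24); WM=17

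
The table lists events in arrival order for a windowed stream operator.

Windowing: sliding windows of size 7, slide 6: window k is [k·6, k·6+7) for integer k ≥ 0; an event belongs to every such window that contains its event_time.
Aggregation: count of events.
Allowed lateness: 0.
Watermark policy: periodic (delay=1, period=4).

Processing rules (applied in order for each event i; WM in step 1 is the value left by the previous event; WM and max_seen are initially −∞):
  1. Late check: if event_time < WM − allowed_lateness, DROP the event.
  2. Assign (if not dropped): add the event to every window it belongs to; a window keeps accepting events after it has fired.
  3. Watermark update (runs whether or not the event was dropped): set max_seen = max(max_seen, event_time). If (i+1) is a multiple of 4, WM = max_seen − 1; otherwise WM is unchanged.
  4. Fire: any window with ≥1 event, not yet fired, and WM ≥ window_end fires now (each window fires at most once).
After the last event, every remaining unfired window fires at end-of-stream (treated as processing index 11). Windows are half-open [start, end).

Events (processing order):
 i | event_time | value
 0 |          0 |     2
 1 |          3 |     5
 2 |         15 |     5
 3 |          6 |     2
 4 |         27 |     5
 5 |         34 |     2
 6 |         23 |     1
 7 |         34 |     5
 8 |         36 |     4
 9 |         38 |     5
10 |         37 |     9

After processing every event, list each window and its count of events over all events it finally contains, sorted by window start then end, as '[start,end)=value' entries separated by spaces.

[0,7)=3 [6,13)=1 [12,19)=1 [18,25)=1 [24,31)=1 [30,37)=3 [36,43)=3

i=0 t=0 v=2: → [0,7); WM=−∞
i=1 t=3 v=5: → [0,7); WM=−∞
i=2 t=15 v=5: → [12,19); WM=−∞
i=3 t=6 v=2: → [6,13),[0,7); WM=14; [0,7) fires=3 [6,13) fires=1
i=4 t=27 v=5: → [24,31); WM=14
i=5 t=34 v=2: → [30,37); WM=14
i=6 t=23 v=1: → [18,25); WM=14
i=7 t=34 v=5: → [30,37); WM=33; [12,19) fires=1 [18,25) fires=1 [24,31) fires=1
i=8 t=36 v=4: → [36,43),[30,37); WM=33
i=9 t=38 v=5: → [36,43); WM=33
i=10 t=37 v=9: → [36,43); WM=33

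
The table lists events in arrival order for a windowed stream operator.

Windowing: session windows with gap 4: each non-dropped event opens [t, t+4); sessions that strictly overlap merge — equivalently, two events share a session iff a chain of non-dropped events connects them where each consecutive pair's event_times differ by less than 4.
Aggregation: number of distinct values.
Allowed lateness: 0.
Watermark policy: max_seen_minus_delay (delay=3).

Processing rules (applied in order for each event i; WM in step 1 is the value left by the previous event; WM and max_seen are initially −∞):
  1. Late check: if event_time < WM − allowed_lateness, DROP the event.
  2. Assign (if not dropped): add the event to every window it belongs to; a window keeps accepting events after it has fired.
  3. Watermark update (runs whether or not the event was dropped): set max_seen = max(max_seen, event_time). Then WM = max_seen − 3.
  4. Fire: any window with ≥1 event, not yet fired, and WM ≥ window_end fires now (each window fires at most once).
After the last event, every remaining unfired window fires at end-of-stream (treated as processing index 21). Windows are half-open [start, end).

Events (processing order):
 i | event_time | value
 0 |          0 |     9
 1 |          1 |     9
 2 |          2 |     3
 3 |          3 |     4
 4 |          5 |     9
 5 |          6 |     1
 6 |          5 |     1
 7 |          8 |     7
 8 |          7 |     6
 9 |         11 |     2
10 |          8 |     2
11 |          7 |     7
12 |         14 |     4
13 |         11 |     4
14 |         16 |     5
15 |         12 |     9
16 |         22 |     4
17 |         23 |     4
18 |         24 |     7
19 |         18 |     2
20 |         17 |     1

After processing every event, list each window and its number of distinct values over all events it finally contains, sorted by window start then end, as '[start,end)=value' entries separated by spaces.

i=0 t=0 v=9: → [0,4); WM=-3
i=1 t=1 v=9: → [0,5); WM=-2
i=2 t=2 v=3: → [0,6); WM=-1
i=3 t=3 v=4: → [0,7); WM=0
i=4 t=5 v=9: → [0,9); WM=2
i=5 t=6 v=1: → [0,10); WM=3
i=6 t=5 v=1: → [0,10); WM=3
i=7 t=8 v=7: → [0,12); WM=5
i=8 t=7 v=6: → [0,12); WM=5
i=9 t=11 v=2: → [0,15); WM=8
i=10 t=8 v=2: → [0,15); WM=8
i=11 t=7 v=7: DROP (t<8-0); WM=8
i=12 t=14 v=4: → [0,18); WM=11
i=13 t=11 v=4: → [0,18); WM=11
i=14 t=16 v=5: → [0,20); WM=13
i=15 t=12 v=9: DROP (t<13-0); WM=13
i=16 t=22 v=4: → [22,26); WM=19
i=17 t=23 v=4: → [22,27); WM=20
i=18 t=24 v=7: → [22,28); WM=21
i=19 t=18 v=2: DROP (t<21-0); WM=21
i=20 t=17 v=1: DROP (t<21-0); WM=21

[0,20)=8 [22,28)=2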